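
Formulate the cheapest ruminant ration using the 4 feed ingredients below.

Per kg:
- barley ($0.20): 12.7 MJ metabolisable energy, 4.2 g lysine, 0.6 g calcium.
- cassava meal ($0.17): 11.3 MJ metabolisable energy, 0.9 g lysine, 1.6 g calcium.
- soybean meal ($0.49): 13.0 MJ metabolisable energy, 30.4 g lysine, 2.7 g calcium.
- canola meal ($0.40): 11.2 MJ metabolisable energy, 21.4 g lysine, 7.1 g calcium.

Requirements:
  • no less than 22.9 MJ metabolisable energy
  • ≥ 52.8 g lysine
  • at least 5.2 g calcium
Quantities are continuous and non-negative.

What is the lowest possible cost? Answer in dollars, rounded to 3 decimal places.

$0.858

Set it up as a linear program. Let x1 = kg of barley, x2 = kg of cassava meal, x3 = kg of soybean meal, x4 = kg of canola meal.
min 0.2x1 + 0.17x2 + 0.49x3 + 0.4x4 s.t.:
  12.7x1 + 11.3x2 + 13x3 + 11.2x4 ≥ 22.9   (metabolisable energy)
  4.2x1 + 0.9x2 + 30.4x3 + 21.4x4 ≥ 52.8   (lysine)
  0.6x1 + 1.6x2 + 2.7x3 + 7.1x4 ≥ 5.2   (calcium)
  x1, x2, x3, x4 ≥ 0.
The minimum-cost mix takes nothing from cassava meal — only barley, soybean meal, canola meal. There the metabolisable energy, lysine, calcium constraints are tight.
That vertex is x1 = 0.01109, x3 = 1.667, x4 = 0.09771.
Objective = 0.2·0.01109 + 0.49·1.667 + 0.4·0.09771 = 0.85813.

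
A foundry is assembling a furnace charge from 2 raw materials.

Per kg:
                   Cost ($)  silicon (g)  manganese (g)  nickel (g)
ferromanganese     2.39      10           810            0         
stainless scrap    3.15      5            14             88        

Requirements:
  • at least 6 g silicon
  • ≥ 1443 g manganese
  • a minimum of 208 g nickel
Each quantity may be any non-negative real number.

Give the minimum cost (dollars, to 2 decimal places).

$11.61

Treat it as an LP. Let x1 = kg of ferromanganese, x2 = kg of stainless scrap.
Minimize 2.39x1 + 3.15x2 subject to:
  10x1 + 5x2 ≥ 6   (silicon)
  810x1 + 14x2 ≥ 1443   (manganese)
  88x2 ≥ 208   (nickel)
  x1, x2 ≥ 0.
Both inputs are positive at the optimum. There the manganese and nickel constraints are tight.
Optimal quantities: ferromanganese = 1.741 kg, stainless scrap = 2.364 kg.
Hence cost = 2.39·1.741 + 3.15·2.364 = $11.6076.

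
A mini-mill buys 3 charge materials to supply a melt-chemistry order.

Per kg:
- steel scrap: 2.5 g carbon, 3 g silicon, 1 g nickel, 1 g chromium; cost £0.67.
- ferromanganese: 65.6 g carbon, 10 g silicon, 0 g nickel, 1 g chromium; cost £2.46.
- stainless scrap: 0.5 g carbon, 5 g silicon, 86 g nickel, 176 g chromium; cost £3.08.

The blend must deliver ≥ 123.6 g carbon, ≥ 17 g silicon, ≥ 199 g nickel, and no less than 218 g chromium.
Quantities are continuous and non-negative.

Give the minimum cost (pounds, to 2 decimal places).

£11.72

Let x1 = kg of steel scrap, x2 = kg of ferromanganese, x3 = kg of stainless scrap.
Minimise 0.67x1 + 2.46x2 + 3.08x3 with:
  2.5x1 + 65.6x2 + 0.5x3 ≥ 123.6   (carbon)
  3x1 + 10x2 + 5x3 ≥ 17   (silicon)
  1x1 + 86x3 ≥ 199   (nickel)
  1x1 + 1x2 + 176x3 ≥ 218   (chromium)
  x1, x2, x3 ≥ 0.
The cheapest feasible vertex uses only ferromanganese, stainless scrap; steel scrap is not used. There the carbon and nickel constraints are tight.
Optimal quantities: ferromanganese = 1.867 kg, stainless scrap = 2.314 kg.
Total cost: 2.46·1.867 + 3.08·2.314 = 11.7199.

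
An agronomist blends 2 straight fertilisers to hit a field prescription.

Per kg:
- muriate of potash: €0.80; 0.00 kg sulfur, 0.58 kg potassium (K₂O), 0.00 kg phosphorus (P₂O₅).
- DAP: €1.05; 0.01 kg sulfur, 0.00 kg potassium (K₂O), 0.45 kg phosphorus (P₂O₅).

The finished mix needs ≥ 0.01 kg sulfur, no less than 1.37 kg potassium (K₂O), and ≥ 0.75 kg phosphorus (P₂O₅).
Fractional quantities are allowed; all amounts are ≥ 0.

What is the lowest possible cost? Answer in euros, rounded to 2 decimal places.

Let x1 = kg of muriate of potash, x2 = kg of DAP.
min 0.8x1 + 1.05x2 subject to:
  0.01x2 ≥ 0.01   (sulfur)
  0.58x1 ≥ 1.37   (potassium (K₂O))
  0.45x2 ≥ 0.75   (phosphorus (P₂O₅))
  x1, x2 ≥ 0.
Both inputs are positive at the optimum. The potassium (K₂O) and phosphorus (P₂O₅) requirements are met with equality.
Optimal quantities: muriate of potash = 2.362 kg, DAP = 1.667 kg.
Objective = 0.8·2.362 + 1.05·1.667 = 3.6400.

€3.64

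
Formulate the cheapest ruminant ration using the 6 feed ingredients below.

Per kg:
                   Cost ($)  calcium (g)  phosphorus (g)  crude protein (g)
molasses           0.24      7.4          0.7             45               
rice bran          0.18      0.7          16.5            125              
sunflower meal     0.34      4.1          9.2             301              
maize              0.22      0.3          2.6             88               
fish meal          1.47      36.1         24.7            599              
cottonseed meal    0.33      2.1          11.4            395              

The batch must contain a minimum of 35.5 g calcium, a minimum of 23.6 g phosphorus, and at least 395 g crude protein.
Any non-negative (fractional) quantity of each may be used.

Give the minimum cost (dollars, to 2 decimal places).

Treat it as an LP. Let x1 = kg of molasses, x2 = kg of rice bran, x3 = kg of sunflower meal, x4 = kg of maize, x5 = kg of fish meal, x6 = kg of cottonseed meal.
min 0.24x1 + 0.18x2 + 0.34x3 + 0.22x4 + 1.47x5 + 0.33x6 subject to:
  7.4x1 + 0.7x2 + 4.1x3 + 0.3x4 + 36.1x5 + 2.1x6 ≥ 35.5   (calcium)
  0.7x1 + 16.5x2 + 9.2x3 + 2.6x4 + 24.7x5 + 11.4x6 ≥ 23.6   (phosphorus)
  45x1 + 125x2 + 301x3 + 88x4 + 599x5 + 395x6 ≥ 395   (crude protein)
  x1, x2, x3, x4, x5, x6 ≥ 0.
The optimal basis is {molasses, rice bran, fish meal}; sunflower meal, maize, cottonseed meal drop out. There the calcium, phosphorus, crude protein constraints are tight.
Solving gives x1 = 4.033, x2 = 1.055, x5 = 0.1363.
Total cost: 0.24·4.033 + 0.18·1.055 + 1.47·0.1363 = 1.3582.

$1.36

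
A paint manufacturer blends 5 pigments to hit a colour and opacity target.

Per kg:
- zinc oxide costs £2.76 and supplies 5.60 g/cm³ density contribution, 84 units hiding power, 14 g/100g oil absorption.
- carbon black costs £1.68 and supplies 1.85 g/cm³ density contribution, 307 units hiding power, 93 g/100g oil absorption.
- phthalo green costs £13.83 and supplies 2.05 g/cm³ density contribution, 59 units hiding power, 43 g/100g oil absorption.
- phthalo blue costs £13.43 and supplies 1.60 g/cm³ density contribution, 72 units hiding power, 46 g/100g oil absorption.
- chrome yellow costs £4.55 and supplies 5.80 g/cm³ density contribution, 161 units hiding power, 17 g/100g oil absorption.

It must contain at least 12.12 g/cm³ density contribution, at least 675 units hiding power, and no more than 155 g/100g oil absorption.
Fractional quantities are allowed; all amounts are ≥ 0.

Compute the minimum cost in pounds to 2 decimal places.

Let x1 = kg of zinc oxide, x2 = kg of carbon black, x3 = kg of phthalo green, x4 = kg of phthalo blue, x5 = kg of chrome yellow.
min 2.76x1 + 1.68x2 + 13.83x3 + 13.43x4 + 4.55x5 subject to:
  5.6x1 + 1.85x2 + 2.05x3 + 1.6x4 + 5.8x5 ≥ 12.12   (density contribution)
  84x1 + 307x2 + 59x3 + 72x4 + 161x5 ≥ 675   (hiding power)
  14x1 + 93x2 + 43x3 + 46x4 + 17x5 ≤ 155   (oil absorption)
  x1, x2, x3, x4, x5 ≥ 0.
The cheapest feasible vertex uses only zinc oxide, carbon black, chrome yellow; phthalo green, phthalo blue are not used. There the density contribution, hiding power, oil absorption constraints are tight.
Solving gives x1 = 0.1583, x2 = 1.369, x5 = 1.5.
Hence cost = 2.76·0.1583 + 1.68·1.369 + 4.55·1.5 = £9.5618.

£9.56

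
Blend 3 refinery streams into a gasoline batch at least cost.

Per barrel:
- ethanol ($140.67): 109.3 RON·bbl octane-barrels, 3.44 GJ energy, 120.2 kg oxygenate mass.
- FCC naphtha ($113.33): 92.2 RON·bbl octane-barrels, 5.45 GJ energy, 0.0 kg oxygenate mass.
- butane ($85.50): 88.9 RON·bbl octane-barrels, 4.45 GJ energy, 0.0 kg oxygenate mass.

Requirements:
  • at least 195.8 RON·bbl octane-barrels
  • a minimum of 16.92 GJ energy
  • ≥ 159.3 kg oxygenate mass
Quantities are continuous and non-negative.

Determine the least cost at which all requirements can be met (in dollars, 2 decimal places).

$423.93

This is a linear program. Let x1 = barrels of ethanol, x2 = barrels of FCC naphtha, x3 = barrels of butane.
Minimise 140.67x1 + 113.33x2 + 85.5x3 with:
  109.3x1 + 92.2x2 + 88.9x3 ≥ 195.8   (octane-barrels)
  3.44x1 + 5.45x2 + 4.45x3 ≥ 16.92   (energy)
  120.2x1 ≥ 159.3   (oxygenate mass)
  x1, x2, x3 ≥ 0.
The optimal basis is {ethanol, butane}; FCC naphtha drops out. Binding constraints: energy and oxygenate mass.
That vertex is x1 = 1.3253, x3 = 2.7778.
Hence cost = 140.67·1.3253 + 85.5·2.7778 = $423.9319.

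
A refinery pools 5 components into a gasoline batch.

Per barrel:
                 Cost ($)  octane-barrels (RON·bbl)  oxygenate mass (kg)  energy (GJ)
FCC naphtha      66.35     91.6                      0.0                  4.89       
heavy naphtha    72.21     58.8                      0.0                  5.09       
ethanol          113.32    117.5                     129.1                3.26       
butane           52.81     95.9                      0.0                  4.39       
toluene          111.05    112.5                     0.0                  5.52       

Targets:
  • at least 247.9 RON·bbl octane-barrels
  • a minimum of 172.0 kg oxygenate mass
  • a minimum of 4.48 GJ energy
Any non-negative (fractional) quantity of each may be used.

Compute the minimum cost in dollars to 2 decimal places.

Treat it as an LP. Let x1 = barrels of FCC naphtha, x2 = barrels of heavy naphtha, x3 = barrels of ethanol, x4 = barrels of butane, x5 = barrels of toluene.
min 66.35x1 + 72.21x2 + 113.32x3 + 52.81x4 + 111.05x5 with:
  91.6x1 + 58.8x2 + 117.5x3 + 95.9x4 + 112.5x5 ≥ 247.9   (octane-barrels)
  129.1x3 ≥ 172   (oxygenate mass)
  4.89x1 + 5.09x2 + 3.26x3 + 4.39x4 + 5.52x5 ≥ 4.48   (energy)
  x1, x2, x3, x4, x5 ≥ 0.
The optimal basis is {ethanol, butane}; FCC naphtha, heavy naphtha, toluene drop out. There the octane-barrels and oxygenate mass constraints are tight.
Solving gives x3 = 1.3323, x4 = 0.9526.
Total cost: 113.32·1.3323 + 52.81·0.9526 = 201.2830.

$201.28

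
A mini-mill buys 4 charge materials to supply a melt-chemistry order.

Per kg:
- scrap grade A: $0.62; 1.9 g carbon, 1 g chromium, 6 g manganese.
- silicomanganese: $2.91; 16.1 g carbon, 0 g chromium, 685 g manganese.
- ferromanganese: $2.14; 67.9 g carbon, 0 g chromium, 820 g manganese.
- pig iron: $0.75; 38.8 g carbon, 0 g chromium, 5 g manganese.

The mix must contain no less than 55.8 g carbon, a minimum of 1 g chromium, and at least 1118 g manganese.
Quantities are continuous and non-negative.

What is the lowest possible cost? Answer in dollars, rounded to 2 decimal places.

$3.52

Let x1 = kg of scrap grade A, x2 = kg of silicomanganese, x3 = kg of ferromanganese, x4 = kg of pig iron.
Minimize 0.62x1 + 2.91x2 + 2.14x3 + 0.75x4 subject to:
  1.9x1 + 16.1x2 + 67.9x3 + 38.8x4 ≥ 55.8   (carbon)
  1x1 ≥ 1   (chromium)
  6x1 + 685x2 + 820x3 + 5x4 ≥ 1118   (manganese)
  x1, x2, x3, x4 ≥ 0.
The cheapest feasible vertex uses only scrap grade A, ferromanganese; silicomanganese, pig iron are not used. There the chromium and manganese constraints are tight.
So scrap grade A = 1 kg, ferromanganese = 1.356 kg.
Objective = 0.62·1 + 2.14·1.356 = 3.5218.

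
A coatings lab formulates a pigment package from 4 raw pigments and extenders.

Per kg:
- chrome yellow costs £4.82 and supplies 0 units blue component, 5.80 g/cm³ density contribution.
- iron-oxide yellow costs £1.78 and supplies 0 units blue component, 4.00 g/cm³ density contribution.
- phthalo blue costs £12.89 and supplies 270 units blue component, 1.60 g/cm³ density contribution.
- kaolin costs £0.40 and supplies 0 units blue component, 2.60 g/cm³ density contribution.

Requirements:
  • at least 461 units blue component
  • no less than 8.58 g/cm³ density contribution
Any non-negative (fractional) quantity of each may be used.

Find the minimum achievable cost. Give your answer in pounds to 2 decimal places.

£22.91

Set it up as a linear program. Let x1 = kg of chrome yellow, x2 = kg of iron-oxide yellow, x3 = kg of phthalo blue, x4 = kg of kaolin.
min 4.82x1 + 1.78x2 + 12.89x3 + 0.4x4 subject to:
  270x3 ≥ 461   (blue component)
  5.8x1 + 4x2 + 1.6x3 + 2.6x4 ≥ 8.58   (density contribution)
  x1, x2, x3, x4 ≥ 0.
At the optimum only phthalo blue, kaolin are positive (chrome yellow, iron-oxide yellow = 0). There the blue component and density contribution constraints are tight.
Solving gives x3 = 1.7074, x4 = 2.2493.
Hence cost = 12.89·1.7074 + 0.4·2.2493 = £22.9081.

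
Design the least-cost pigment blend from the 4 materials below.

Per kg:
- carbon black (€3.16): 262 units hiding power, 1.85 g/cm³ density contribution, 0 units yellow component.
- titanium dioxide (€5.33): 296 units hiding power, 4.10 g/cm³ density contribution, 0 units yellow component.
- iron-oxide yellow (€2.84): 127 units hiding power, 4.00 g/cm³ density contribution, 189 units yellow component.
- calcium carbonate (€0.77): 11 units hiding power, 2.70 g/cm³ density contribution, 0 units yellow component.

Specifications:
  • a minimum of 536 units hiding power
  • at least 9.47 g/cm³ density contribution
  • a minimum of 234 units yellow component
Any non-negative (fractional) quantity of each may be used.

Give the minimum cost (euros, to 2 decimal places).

Set it up as a linear program. Let x1 = kg of carbon black, x2 = kg of titanium dioxide, x3 = kg of iron-oxide yellow, x4 = kg of calcium carbonate.
Minimise 3.16x1 + 5.33x2 + 2.84x3 + 0.77x4 with:
  262x1 + 296x2 + 127x3 + 11x4 ≥ 536   (hiding power)
  1.85x1 + 4.1x2 + 4x3 + 2.7x4 ≥ 9.47   (density contribution)
  189x3 ≥ 234   (yellow component)
  x1, x2, x3, x4 ≥ 0.
The optimal basis is {carbon black, iron-oxide yellow, calcium carbonate}; titanium dioxide drops out. The hiding power, density contribution, yellow component requirements are met with equality.
Optimal quantities: carbon black = 1.416 kg, iron-oxide yellow = 1.238 kg, calcium carbonate = 0.7029 kg.
Objective = 3.16·1.416 + 2.84·1.238 + 0.77·0.7029 = 8.5317.

€8.53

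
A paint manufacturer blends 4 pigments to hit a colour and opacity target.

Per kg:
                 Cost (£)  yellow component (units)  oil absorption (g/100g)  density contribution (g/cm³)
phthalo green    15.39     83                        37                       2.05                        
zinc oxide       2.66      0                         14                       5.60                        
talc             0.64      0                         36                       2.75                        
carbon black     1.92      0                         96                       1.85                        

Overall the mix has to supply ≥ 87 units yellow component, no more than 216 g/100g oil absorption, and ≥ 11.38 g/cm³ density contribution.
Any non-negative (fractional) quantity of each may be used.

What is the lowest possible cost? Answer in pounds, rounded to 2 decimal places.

Let x1 = kg of phthalo green, x2 = kg of zinc oxide, x3 = kg of talc, x4 = kg of carbon black.
Minimise 15.39x1 + 2.66x2 + 0.64x3 + 1.92x4 s.t.:
  83x1 ≥ 87   (yellow component)
  37x1 + 14x2 + 36x3 + 96x4 ≤ 216   (oil absorption)
  2.05x1 + 5.6x2 + 2.75x3 + 1.85x4 ≥ 11.38   (density contribution)
  x1, x2, x3, x4 ≥ 0.
The optimal basis is {phthalo green, talc}; zinc oxide, carbon black drop out. The yellow component and density contribution requirements are met with equality.
That vertex is x1 = 1.048, x3 = 3.357.
Objective = 15.39·1.048 + 0.64·3.357 = 18.2772.

£18.28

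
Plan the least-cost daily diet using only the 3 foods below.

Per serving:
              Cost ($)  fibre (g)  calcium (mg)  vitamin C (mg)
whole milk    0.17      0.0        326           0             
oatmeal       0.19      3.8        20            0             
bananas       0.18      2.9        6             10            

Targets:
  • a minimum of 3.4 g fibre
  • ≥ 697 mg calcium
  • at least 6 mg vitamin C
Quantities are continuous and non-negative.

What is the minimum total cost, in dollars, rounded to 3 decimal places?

Treat it as an LP. Let x1 = servings of whole milk, x2 = servings of oatmeal, x3 = servings of bananas.
Minimise 0.17x1 + 0.19x2 + 0.18x3 subject to:
  3.8x2 + 2.9x3 ≥ 3.4   (fibre)
  326x1 + 20x2 + 6x3 ≥ 697   (calcium)
  10x3 ≥ 6   (vitamin C)
  x1, x2, x3 ≥ 0.
All 3 inputs are positive at the optimum. Binding constraints: fibre, calcium, vitamin C.
So whole milk = 2.1 servings, oatmeal = 0.4368 servings, bananas = 0.6 servings.
Total cost: 0.17·2.1 + 0.19·0.4368 + 0.18·0.6 = 0.54799.

$0.548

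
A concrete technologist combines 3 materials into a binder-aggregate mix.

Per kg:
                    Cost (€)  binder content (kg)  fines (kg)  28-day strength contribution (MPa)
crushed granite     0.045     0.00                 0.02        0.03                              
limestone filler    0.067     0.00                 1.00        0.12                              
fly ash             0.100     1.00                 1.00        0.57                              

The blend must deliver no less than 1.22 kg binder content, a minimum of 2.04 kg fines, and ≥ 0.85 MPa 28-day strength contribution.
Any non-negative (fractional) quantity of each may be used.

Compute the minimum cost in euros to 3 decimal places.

€0.181

Treat it as an LP. Let x1 = kg of crushed granite, x2 = kg of limestone filler, x3 = kg of fly ash.
Minimize 0.045x1 + 0.067x2 + 0.1x3 with:
  1x3 ≥ 1.22   (binder content)
  0.02x1 + 1x2 + 1x3 ≥ 2.04   (fines)
  0.03x1 + 0.12x2 + 0.57x3 ≥ 0.85   (28-day strength contribution)
  x1, x2, x3 ≥ 0.
The cheapest feasible vertex uses only limestone filler, fly ash; crushed granite is not used. Binding constraints: fines and 28-day strength contribution.
So limestone filler = 0.6951 kg, fly ash = 1.345 kg.
Hence cost = 0.067·0.6951 + 0.1·1.345 = €0.18107.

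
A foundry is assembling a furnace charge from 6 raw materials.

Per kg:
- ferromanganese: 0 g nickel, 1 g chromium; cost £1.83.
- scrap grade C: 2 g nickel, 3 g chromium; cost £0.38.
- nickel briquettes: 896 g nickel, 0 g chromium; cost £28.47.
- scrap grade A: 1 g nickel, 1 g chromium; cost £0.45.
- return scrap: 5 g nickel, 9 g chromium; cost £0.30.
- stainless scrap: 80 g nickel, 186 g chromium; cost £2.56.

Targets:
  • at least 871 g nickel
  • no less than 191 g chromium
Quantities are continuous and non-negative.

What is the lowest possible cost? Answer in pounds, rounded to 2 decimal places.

Set it up as a linear program. Let x1 = kg of ferromanganese, x2 = kg of scrap grade C, x3 = kg of nickel briquettes, x4 = kg of scrap grade A, x5 = kg of return scrap, x6 = kg of stainless scrap.
min 1.83x1 + 0.38x2 + 28.47x3 + 0.45x4 + 0.3x5 + 2.56x6 with:
  2x2 + 896x3 + 1x4 + 5x5 + 80x6 ≥ 871   (nickel)
  1x1 + 3x2 + 1x4 + 9x5 + 186x6 ≥ 191   (chromium)
  x1, x2, x3, x4, x5, x6 ≥ 0.
The optimal basis is {nickel briquettes, stainless scrap}; ferromanganese, scrap grade C, scrap grade A, return scrap drop out. Binding constraints: nickel and chromium.
Optimal quantities: nickel briquettes = 0.8804 kg, stainless scrap = 1.027 kg.
Total cost: 28.47·0.8804 + 2.56·1.027 = 27.6941.

£27.69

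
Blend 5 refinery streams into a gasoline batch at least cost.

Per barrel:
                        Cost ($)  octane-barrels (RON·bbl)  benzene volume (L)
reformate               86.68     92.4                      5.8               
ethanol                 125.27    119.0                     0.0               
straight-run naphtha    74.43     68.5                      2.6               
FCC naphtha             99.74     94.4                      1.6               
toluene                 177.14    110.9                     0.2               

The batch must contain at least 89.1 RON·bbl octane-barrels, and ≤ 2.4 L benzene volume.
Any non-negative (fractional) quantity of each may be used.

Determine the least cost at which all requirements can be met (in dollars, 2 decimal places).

This is a linear program. Let x1 = barrels of reformate, x2 = barrels of ethanol, x3 = barrels of straight-run naphtha, x4 = barrels of FCC naphtha, x5 = barrels of toluene.
Minimize 86.68x1 + 125.27x2 + 74.43x3 + 99.74x4 + 177.14x5 s.t.:
  92.4x1 + 119x2 + 68.5x3 + 94.4x4 + 110.9x5 ≥ 89.1   (octane-barrels)
  5.8x1 + 2.6x3 + 1.6x4 + 0.2x5 ≤ 2.4   (benzene volume)
  x1, x2, x3, x4, x5 ≥ 0.
At the optimum only reformate, ethanol are positive (straight-run naphtha, FCC naphtha, toluene = 0). Binding constraints: octane-barrels and benzene volume.
That vertex is x1 = 0.4138, x2 = 0.4274.
Hence cost = 86.68·0.4138 + 125.27·0.4274 = $89.4086.

$89.41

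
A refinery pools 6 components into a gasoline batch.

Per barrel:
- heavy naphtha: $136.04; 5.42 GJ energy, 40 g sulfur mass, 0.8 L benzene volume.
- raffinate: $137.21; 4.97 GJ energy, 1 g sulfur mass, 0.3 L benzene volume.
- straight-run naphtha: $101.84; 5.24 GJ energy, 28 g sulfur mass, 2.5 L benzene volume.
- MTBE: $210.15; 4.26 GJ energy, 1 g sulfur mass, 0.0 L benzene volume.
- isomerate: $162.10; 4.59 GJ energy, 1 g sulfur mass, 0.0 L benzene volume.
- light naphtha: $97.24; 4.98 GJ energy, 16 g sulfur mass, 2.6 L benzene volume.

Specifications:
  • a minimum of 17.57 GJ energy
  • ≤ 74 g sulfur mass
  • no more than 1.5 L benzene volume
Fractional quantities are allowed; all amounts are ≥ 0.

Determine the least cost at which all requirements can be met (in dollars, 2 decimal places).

$472.43

Let x1 = barrels of heavy naphtha, x2 = barrels of raffinate, x3 = barrels of straight-run naphtha, x4 = barrels of MTBE, x5 = barrels of isomerate, x6 = barrels of light naphtha.
Minimize 136.04x1 + 137.21x2 + 101.84x3 + 210.15x4 + 162.1x5 + 97.24x6 s.t.:
  5.42x1 + 4.97x2 + 5.24x3 + 4.26x4 + 4.59x5 + 4.98x6 ≥ 17.57   (energy)
  40x1 + 1x2 + 28x3 + 1x4 + 1x5 + 16x6 ≤ 74   (sulfur mass)
  0.8x1 + 0.3x2 + 2.5x3 + 2.6x6 ≤ 1.5   (benzene volume)
  x1, x2, x3, x4, x5, x6 ≥ 0.
The minimum-cost mix takes nothing from straight-run naphtha, MTBE, isomerate, light naphtha — only heavy naphtha, raffinate. The energy and benzene volume requirements are met with equality.
Optimal quantities: heavy naphtha = 0.92936 barrels, raffinate = 2.5217 barrels.
Cost = 136.04·0.92936 + 137.21·2.5217 = 472.4326.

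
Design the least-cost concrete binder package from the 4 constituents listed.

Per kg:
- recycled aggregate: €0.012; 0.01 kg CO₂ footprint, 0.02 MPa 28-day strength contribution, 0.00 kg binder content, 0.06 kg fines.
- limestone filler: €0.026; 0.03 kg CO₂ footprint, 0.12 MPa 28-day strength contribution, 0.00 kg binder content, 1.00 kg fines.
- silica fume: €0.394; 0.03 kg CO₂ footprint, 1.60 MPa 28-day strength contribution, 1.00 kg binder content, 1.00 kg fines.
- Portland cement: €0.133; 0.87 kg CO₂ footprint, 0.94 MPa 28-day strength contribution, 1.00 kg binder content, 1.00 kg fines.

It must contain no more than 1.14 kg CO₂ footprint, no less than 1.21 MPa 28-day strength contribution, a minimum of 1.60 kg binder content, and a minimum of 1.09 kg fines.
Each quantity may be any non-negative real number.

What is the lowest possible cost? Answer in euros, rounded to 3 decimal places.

This is a linear program. Let x1 = kg of recycled aggregate, x2 = kg of limestone filler, x3 = kg of silica fume, x4 = kg of Portland cement.
min 0.012x1 + 0.026x2 + 0.394x3 + 0.133x4 with:
  0.01x1 + 0.03x2 + 0.03x3 + 0.87x4 ≤ 1.14   (CO₂ footprint)
  0.02x1 + 0.12x2 + 1.6x3 + 0.94x4 ≥ 1.21   (28-day strength contribution)
  1x3 + 1x4 ≥ 1.6   (binder content)
  0.06x1 + 1x2 + 1x3 + 1x4 ≥ 1.09   (fines)
  x1, x2, x3, x4 ≥ 0.
The minimum-cost mix takes nothing from recycled aggregate, limestone filler — only silica fume, Portland cement. The CO₂ footprint and binder content requirements are met with equality.
So silica fume = 0.3 kg, Portland cement = 1.3 kg.
Cost = 0.394·0.3 + 0.133·1.3 = 0.29110.

€0.291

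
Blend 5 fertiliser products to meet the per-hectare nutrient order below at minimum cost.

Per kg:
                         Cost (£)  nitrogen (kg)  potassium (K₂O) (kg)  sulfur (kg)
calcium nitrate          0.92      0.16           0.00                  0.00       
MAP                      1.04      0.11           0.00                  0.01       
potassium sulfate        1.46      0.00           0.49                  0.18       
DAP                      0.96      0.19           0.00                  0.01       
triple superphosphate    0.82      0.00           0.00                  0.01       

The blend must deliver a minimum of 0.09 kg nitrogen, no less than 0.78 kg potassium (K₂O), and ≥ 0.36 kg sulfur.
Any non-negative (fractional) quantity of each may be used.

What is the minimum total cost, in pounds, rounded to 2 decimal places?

Let x1 = kg of calcium nitrate, x2 = kg of MAP, x3 = kg of potassium sulfate, x4 = kg of DAP, x5 = kg of triple superphosphate.
Minimize 0.92x1 + 1.04x2 + 1.46x3 + 0.96x4 + 0.82x5 s.t.:
  0.16x1 + 0.11x2 + 0.19x4 ≥ 0.09   (nitrogen)
  0.49x3 ≥ 0.78   (potassium (K₂O))
  0.01x2 + 0.18x3 + 0.01x4 + 0.01x5 ≥ 0.36   (sulfur)
  x1, x2, x3, x4, x5 ≥ 0.
The minimum-cost mix takes nothing from calcium nitrate, MAP, triple superphosphate — only potassium sulfate, DAP. There the nitrogen and sulfur constraints are tight.
Optimal quantities: potassium sulfate = 1.974 kg, DAP = 0.4737 kg.
Total cost: 1.46·1.974 + 0.96·0.4737 = 3.3368.

£3.34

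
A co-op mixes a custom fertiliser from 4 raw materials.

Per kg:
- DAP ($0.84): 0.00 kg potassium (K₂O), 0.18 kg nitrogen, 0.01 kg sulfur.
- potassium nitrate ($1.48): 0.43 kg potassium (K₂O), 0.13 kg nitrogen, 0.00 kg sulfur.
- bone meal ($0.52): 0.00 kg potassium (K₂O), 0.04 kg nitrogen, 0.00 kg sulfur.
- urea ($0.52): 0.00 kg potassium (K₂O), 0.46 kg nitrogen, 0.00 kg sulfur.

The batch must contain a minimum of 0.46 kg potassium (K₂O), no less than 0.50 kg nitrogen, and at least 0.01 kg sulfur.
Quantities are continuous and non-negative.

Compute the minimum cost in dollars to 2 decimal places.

Set it up as a linear program. Let x1 = kg of DAP, x2 = kg of potassium nitrate, x3 = kg of bone meal, x4 = kg of urea.
Minimize 0.84x1 + 1.48x2 + 0.52x3 + 0.52x4 subject to:
  0.43x2 ≥ 0.46   (potassium (K₂O))
  0.18x1 + 0.13x2 + 0.04x3 + 0.46x4 ≥ 0.5   (nitrogen)
  0.01x1 ≥ 0.01   (sulfur)
  x1, x2, x3, x4 ≥ 0.
At the optimum only DAP, potassium nitrate, urea are positive (bone meal = 0). There the potassium (K₂O), nitrogen, sulfur constraints are tight.
So DAP = 1 kg, potassium nitrate = 1.07 kg, urea = 0.3933 kg.
Cost = 0.84·1 + 1.48·1.07 + 0.52·0.3933 = 2.6281.

$2.63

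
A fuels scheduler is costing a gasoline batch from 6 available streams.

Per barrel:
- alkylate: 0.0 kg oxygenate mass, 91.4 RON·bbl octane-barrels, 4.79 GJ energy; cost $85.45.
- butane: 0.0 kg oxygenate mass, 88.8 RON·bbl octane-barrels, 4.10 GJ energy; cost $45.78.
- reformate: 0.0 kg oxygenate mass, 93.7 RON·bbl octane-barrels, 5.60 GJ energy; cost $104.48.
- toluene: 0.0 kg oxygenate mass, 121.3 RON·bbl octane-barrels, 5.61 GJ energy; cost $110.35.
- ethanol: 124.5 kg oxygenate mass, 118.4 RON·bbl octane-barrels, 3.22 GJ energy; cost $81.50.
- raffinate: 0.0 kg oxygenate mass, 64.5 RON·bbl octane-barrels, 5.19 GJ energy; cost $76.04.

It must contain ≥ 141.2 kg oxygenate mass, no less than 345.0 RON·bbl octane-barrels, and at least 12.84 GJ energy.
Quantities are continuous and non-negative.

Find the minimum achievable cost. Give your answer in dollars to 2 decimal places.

This is a linear program. Let x1 = barrels of alkylate, x2 = barrels of butane, x3 = barrels of reformate, x4 = barrels of toluene, x5 = barrels of ethanol, x6 = barrels of raffinate.
Minimise 85.45x1 + 45.78x2 + 104.48x3 + 110.35x4 + 81.5x5 + 76.04x6 subject to:
  124.5x5 ≥ 141.2   (oxygenate mass)
  91.4x1 + 88.8x2 + 93.7x3 + 121.3x4 + 118.4x5 + 64.5x6 ≥ 345   (octane-barrels)
  4.79x1 + 4.1x2 + 5.6x3 + 5.61x4 + 3.22x5 + 5.19x6 ≥ 12.84   (energy)
  x1, x2, x3, x4, x5, x6 ≥ 0.
The minimum-cost mix takes nothing from alkylate, reformate, toluene, raffinate — only butane, ethanol. Binding constraints: oxygenate mass and octane-barrels.
Solving gives x2 = 2.373, x5 = 1.1341.
Hence cost = 45.78·2.373 + 81.5·1.1341 = $201.0651.

$201.07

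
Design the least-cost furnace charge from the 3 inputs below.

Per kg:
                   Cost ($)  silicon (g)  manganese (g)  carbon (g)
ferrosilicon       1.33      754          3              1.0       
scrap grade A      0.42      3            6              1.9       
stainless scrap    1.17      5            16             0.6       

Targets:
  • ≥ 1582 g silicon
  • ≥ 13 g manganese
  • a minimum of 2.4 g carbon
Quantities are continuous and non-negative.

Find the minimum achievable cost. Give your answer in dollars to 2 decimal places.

$3.25

Let x1 = kg of ferrosilicon, x2 = kg of scrap grade A, x3 = kg of stainless scrap.
min 1.33x1 + 0.42x2 + 1.17x3 s.t.:
  754x1 + 3x2 + 5x3 ≥ 1582   (silicon)
  3x1 + 6x2 + 16x3 ≥ 13   (manganese)
  1x1 + 1.9x2 + 0.6x3 ≥ 2.4   (carbon)
  x1, x2, x3 ≥ 0.
The minimum-cost mix takes nothing from stainless scrap — only ferrosilicon, scrap grade A. Binding constraints: silicon and manganese.
Optimal quantities: ferrosilicon = 2.0937 kg, scrap grade A = 1.1198 kg.
Hence cost = 1.33·2.0937 + 0.42·1.1198 = $3.2549.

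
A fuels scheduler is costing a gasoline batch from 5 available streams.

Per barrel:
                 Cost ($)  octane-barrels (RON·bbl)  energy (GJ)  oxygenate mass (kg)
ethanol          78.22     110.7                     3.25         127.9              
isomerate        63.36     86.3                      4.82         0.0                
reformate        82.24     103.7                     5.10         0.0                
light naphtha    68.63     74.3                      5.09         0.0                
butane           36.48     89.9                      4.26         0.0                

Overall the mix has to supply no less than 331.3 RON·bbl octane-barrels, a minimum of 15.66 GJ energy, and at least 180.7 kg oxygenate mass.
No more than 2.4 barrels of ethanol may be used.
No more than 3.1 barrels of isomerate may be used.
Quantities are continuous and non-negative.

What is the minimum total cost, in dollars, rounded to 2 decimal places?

$205.29

This is a linear program. Let x1 = barrels of ethanol, x2 = barrels of isomerate, x3 = barrels of reformate, x4 = barrels of light naphtha, x5 = barrels of butane.
Minimise 78.22x1 + 63.36x2 + 82.24x3 + 68.63x4 + 36.48x5 s.t.:
  110.7x1 + 86.3x2 + 103.7x3 + 74.3x4 + 89.9x5 ≥ 331.3   (octane-barrels)
  3.25x1 + 4.82x2 + 5.1x3 + 5.09x4 + 4.26x5 ≥ 15.66   (energy)
  127.9x1 ≥ 180.7   (oxygenate mass)
  x1 ≤ 2.4
  x2 ≤ 3.1
  x1, x2, x3, x4, x5 ≥ 0.
The cheapest feasible vertex uses only ethanol, butane; isomerate, reformate, light naphtha are not used. Binding constraints: energy and oxygenate mass.
So ethanol = 1.4128 barrels, butane = 2.5982 barrels.
Total cost: 78.22·1.4128 + 36.48·2.5982 = 205.2916.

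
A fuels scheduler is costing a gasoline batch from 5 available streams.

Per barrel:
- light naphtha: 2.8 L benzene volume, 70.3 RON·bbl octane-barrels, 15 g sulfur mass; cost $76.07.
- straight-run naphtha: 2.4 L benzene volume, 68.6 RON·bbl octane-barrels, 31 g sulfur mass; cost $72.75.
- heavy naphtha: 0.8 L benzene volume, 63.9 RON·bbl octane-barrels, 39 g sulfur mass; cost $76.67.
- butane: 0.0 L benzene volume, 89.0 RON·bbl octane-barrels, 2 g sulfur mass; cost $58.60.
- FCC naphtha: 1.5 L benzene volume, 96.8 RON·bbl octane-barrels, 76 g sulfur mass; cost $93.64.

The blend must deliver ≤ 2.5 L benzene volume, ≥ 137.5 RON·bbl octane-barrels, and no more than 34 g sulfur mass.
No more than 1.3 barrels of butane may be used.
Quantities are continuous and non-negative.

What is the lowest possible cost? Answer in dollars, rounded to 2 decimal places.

Let x1 = barrels of light naphtha, x2 = barrels of straight-run naphtha, x3 = barrels of heavy naphtha, x4 = barrels of butane, x5 = barrels of FCC naphtha.
Minimize 76.07x1 + 72.75x2 + 76.67x3 + 58.6x4 + 93.64x5 subject to:
  2.8x1 + 2.4x2 + 0.8x3 + 1.5x5 ≤ 2.5   (benzene volume)
  70.3x1 + 68.6x2 + 63.9x3 + 89x4 + 96.8x5 ≥ 137.5   (octane-barrels)
  15x1 + 31x2 + 39x3 + 2x4 + 76x5 ≤ 34   (sulfur mass)
  x4 ≤ 1.3
  x1, x2, x3, x4, x5 ≥ 0.
The optimal basis is {butane, FCC naphtha}; light naphtha, straight-run naphtha, heavy naphtha drop out. The octane-barrels and the butane cap requirements are met with equality.
Optimal quantities: butane = 1.3 barrels, FCC naphtha = 0.2252 barrels.
Objective = 58.6·1.3 + 93.64·0.2252 = 97.2677.

$97.27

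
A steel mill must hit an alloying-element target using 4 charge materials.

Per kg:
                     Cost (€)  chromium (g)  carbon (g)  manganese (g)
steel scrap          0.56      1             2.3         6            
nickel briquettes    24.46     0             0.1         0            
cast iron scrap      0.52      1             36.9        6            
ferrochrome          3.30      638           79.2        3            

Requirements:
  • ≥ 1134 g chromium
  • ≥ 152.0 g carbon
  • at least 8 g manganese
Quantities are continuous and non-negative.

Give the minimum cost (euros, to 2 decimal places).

€6.09

This is a linear program. Let x1 = kg of steel scrap, x2 = kg of nickel briquettes, x3 = kg of cast iron scrap, x4 = kg of ferrochrome.
min 0.56x1 + 24.46x2 + 0.52x3 + 3.3x4 subject to:
  1x1 + 1x3 + 638x4 ≥ 1134   (chromium)
  2.3x1 + 0.1x2 + 36.9x3 + 79.2x4 ≥ 152   (carbon)
  6x1 + 6x3 + 3x4 ≥ 8   (manganese)
  x1, x2, x3, x4 ≥ 0.
The optimal basis is {cast iron scrap, ferrochrome}; steel scrap, nickel briquettes drop out. Binding constraints: chromium and manganese.
Solving gives x3 = 0.44497, x4 = 1.7767.
Hence cost = 0.52·0.44497 + 3.3·1.7767 = €6.0945.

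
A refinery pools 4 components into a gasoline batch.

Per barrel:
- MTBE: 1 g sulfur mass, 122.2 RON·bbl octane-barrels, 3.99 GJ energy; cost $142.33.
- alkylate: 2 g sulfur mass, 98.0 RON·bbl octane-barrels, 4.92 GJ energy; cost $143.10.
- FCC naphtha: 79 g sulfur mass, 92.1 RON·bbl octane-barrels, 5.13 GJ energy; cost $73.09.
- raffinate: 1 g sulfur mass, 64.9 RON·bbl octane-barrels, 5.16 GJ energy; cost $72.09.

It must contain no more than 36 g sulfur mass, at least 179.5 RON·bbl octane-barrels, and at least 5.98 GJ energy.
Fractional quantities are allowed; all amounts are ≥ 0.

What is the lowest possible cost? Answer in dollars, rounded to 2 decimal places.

$186.87

Treat it as an LP. Let x1 = barrels of MTBE, x2 = barrels of alkylate, x3 = barrels of FCC naphtha, x4 = barrels of raffinate.
Minimize 142.33x1 + 143.1x2 + 73.09x3 + 72.09x4 subject to:
  1x1 + 2x2 + 79x3 + 1x4 ≤ 36   (sulfur mass)
  122.2x1 + 98x2 + 92.1x3 + 64.9x4 ≥ 179.5   (octane-barrels)
  3.99x1 + 4.92x2 + 5.13x3 + 5.16x4 ≥ 5.98   (energy)
  x1, x2, x3, x4 ≥ 0.
The optimal basis is {FCC naphtha, raffinate}; MTBE, alkylate drop out. The sulfur mass and octane-barrels requirements are met with equality.
That vertex is x3 = 0.42838, x4 = 2.1579.
Cost = 73.09·0.42838 + 72.09·2.1579 = 186.8733.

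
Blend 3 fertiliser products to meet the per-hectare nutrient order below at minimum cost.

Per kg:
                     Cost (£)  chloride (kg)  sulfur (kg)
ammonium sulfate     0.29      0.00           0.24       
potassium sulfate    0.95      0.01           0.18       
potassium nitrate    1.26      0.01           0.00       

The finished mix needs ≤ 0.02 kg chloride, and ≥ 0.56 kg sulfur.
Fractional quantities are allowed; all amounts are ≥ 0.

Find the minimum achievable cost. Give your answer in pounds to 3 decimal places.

£0.677

Set it up as a linear program. Let x1 = kg of ammonium sulfate, x2 = kg of potassium sulfate, x3 = kg of potassium nitrate.
Minimize 0.29x1 + 0.95x2 + 1.26x3 s.t.:
  0.01x2 + 0.01x3 ≤ 0.02   (chloride)
  0.24x1 + 0.18x2 ≥ 0.56   (sulfur)
  x1, x2, x3 ≥ 0.
At the optimum only ammonium sulfate is positive (potassium sulfate, potassium nitrate = 0). Binding constraint: sulfur.
That vertex is x1 = 2.333.
Hence cost = 0.29·2.333 = £0.67657.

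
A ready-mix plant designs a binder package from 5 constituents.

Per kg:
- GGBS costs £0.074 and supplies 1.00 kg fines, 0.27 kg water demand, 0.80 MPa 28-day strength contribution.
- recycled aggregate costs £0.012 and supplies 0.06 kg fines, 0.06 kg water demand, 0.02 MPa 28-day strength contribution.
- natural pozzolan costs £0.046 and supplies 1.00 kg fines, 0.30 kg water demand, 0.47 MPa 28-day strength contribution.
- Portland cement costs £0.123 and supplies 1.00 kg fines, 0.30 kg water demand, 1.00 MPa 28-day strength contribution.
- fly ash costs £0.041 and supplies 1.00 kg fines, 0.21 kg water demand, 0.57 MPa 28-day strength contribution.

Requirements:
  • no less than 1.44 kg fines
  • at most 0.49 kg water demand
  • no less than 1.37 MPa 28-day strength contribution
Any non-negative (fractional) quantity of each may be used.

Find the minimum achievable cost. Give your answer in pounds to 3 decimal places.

Treat it as an LP. Let x1 = kg of GGBS, x2 = kg of recycled aggregate, x3 = kg of natural pozzolan, x4 = kg of Portland cement, x5 = kg of fly ash.
Minimise 0.074x1 + 0.012x2 + 0.046x3 + 0.123x4 + 0.041x5 s.t.:
  1x1 + 0.06x2 + 1x3 + 1x4 + 1x5 ≥ 1.44   (fines)
  0.27x1 + 0.06x2 + 0.3x3 + 0.3x4 + 0.21x5 ≤ 0.49   (water demand)
  0.8x1 + 0.02x2 + 0.47x3 + 1x4 + 0.57x5 ≥ 1.37   (28-day strength contribution)
  x1, x2, x3, x4, x5 ≥ 0.
The optimal basis is {GGBS, fly ash}; recycled aggregate, natural pozzolan, Portland cement drop out. Binding constraints: water demand and 28-day strength contribution.
That vertex is x1 = 0.5957, x5 = 1.567.
Cost = 0.074·0.5957 + 0.041·1.567 = 0.10833.

£0.108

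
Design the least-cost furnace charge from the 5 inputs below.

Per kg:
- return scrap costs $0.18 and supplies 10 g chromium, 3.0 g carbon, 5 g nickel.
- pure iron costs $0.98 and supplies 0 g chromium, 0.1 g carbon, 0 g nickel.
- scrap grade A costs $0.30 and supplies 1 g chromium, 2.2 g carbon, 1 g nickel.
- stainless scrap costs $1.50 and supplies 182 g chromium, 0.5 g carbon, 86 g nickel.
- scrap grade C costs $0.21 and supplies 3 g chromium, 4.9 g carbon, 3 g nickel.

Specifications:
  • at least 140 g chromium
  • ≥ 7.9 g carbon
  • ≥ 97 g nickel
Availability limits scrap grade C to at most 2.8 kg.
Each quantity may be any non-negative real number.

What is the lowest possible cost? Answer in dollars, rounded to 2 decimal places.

Let x1 = kg of return scrap, x2 = kg of pure iron, x3 = kg of scrap grade A, x4 = kg of stainless scrap, x5 = kg of scrap grade C.
Minimize 0.18x1 + 0.98x2 + 0.3x3 + 1.5x4 + 0.21x5 subject to:
  10x1 + 1x3 + 182x4 + 3x5 ≥ 140   (chromium)
  3x1 + 0.1x2 + 2.2x3 + 0.5x4 + 4.9x5 ≥ 7.9   (carbon)
  5x1 + 1x3 + 86x4 + 3x5 ≥ 97   (nickel)
  x5 ≤ 2.8
  x1, x2, x3, x4, x5 ≥ 0.
At the optimum only return scrap, stainless scrap are positive (pure iron, scrap grade A, scrap grade C = 0). The carbon and nickel requirements are met with equality.
That vertex is x1 = 2.469, x4 = 0.9843.
Objective = 0.18·2.469 + 1.5·0.9843 = 1.9209.

$1.92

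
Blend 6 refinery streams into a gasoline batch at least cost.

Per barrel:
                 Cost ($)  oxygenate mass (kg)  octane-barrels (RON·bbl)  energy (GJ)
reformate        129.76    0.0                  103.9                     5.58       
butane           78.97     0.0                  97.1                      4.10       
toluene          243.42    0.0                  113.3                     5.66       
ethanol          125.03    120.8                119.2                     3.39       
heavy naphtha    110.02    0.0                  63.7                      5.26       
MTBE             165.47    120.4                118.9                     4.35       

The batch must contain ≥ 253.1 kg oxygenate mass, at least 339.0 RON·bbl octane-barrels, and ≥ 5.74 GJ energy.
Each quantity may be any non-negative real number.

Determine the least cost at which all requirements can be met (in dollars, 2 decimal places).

Let x1 = barrels of reformate, x2 = barrels of butane, x3 = barrels of toluene, x4 = barrels of ethanol, x5 = barrels of heavy naphtha, x6 = barrels of MTBE.
Minimize 129.76x1 + 78.97x2 + 243.42x3 + 125.03x4 + 110.02x5 + 165.47x6 with:
  120.8x4 + 120.4x6 ≥ 253.1   (oxygenate mass)
  103.9x1 + 97.1x2 + 113.3x3 + 119.2x4 + 63.7x5 + 118.9x6 ≥ 339   (octane-barrels)
  5.58x1 + 4.1x2 + 5.66x3 + 3.39x4 + 5.26x5 + 4.35x6 ≥ 5.74   (energy)
  x1, x2, x3, x4, x5, x6 ≥ 0.
The minimum-cost mix takes nothing from reformate, toluene, heavy naphtha, MTBE — only butane, ethanol. Binding constraints: oxygenate mass and octane-barrels.
Optimal quantities: butane = 0.91918 barrels, ethanol = 2.0952 barrels.
Cost = 78.97·0.91918 + 125.03·2.0952 = 334.5505.

$334.55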